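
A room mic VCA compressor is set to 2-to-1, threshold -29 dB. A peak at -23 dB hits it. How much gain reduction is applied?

-23 dB exceeds the threshold by 6 dB.
At 2:1, output sits 6/2 = 3 dB above threshold.
Gain reduction = 6 − 3 = 3 dB.

3 dB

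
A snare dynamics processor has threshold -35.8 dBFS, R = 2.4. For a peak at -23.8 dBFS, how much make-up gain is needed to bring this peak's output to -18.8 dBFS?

The peak compresses to -35.8 + 12/2.4 = -30.8 dBFS.
To reach -18.8 dBFS requires -18.8 − (-30.8) = 12 dB of make-up.

12 dB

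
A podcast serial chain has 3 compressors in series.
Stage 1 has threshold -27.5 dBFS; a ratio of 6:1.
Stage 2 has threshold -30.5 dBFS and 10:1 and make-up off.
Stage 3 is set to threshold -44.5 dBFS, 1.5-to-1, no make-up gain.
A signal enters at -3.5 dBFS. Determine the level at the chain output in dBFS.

-34.7 dBFS

Stage 1: 24 dB above -27.5 dBFS, reduced 6:1 to 4 dB above → -23.5 dBFS.
Stage 2: -23.5 dBFS is 7 dB over -30.5 dBFS; at 10:1 that becomes 0.7 dB over, giving -29.8 dBFS.
Stage 3: -29.8 dBFS is 14.7 dB over -44.5 dBFS; at 1.5:1 that becomes 9.8 dB over, giving -34.7 dBFS.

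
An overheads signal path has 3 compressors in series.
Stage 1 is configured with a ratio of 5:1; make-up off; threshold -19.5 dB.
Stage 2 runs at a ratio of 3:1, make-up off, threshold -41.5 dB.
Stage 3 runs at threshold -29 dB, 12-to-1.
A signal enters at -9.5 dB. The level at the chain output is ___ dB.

Stage 1: -9.5 dB is 10 dB over -19.5 dB; at 5:1 that becomes 2 dB over, giving -17.5 dB.
Stage 2: overshoot 24 dB → 24/3 = 8 dB → -33.5 dB.
Stage 3: -33.5 dB is at or below the -29 dB threshold — no compression; output -33.5 dB.

-33.5 dB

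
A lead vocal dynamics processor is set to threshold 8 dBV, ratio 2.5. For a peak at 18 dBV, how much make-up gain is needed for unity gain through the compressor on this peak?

The peak compresses to 8 + 10/2.5 = 12 dBV.
To reach 18 dBV requires 18 − 12 = 6 dB of make-up.

6 dB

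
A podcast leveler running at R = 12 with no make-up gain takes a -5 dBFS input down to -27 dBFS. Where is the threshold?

Input is 24 dB above T (since output overshoot × R = input overshoot: (-27 − T)·12 = -5 − T gives T = -29 dBFS).
Check: -29 + (-5 − (-29))/12 = -29 + 2 = -27 dBFS. ✓

-29 dBFS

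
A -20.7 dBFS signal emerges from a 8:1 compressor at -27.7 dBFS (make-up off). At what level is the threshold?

Input is 8 dB above T (since output overshoot × R = input overshoot: (-27.7 − T)·8 = -20.7 − T gives T = -28.7 dBFS).
Check: -28.7 + (-20.7 − (-28.7))/8 = -28.7 + 1 = -27.7 dBFS. ✓

-28.7 dBFS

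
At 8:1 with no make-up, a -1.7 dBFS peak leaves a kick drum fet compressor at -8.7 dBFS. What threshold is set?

Input is 8 dB above T (since output overshoot × R = input overshoot: (-8.7 − T)·8 = -1.7 − T gives T = -9.7 dBFS).
Check: -9.7 + (-1.7 − (-9.7))/8 = -9.7 + 1 = -8.7 dBFS. ✓

-9.7 dBFS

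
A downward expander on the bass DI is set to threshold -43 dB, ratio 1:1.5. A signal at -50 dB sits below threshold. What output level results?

-53.5 dB

Undershoot = (-43) − (-50) = 7 dB.
At 1:1.5, that expands to 10.5 dB under threshold.
Output = -43 − 10.5 = -53.5 dB.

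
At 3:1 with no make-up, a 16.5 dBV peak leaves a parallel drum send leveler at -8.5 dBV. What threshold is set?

-21 dBV

Let T be the threshold. Output overshoot = (input overshoot)/R, so -8.5 − T = (16.5 − T)/3.
3·(-8.5 − T) = 16.5 − T → 2·T = -25.5 − 16.5 = -42.
T = -42/2 = -21 dBV.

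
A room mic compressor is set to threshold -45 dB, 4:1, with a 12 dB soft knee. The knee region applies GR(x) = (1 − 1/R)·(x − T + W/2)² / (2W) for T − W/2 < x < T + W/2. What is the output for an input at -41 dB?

-44.125 dB

x − T + W/2 = -41 − (-45) + 6 = 10.
GR = (1 − 1/4) × 10² / 24 = 0.75 × 100 / 24 = 3.125 dB.
Output = -41 − 3.125 = -44.125 dB.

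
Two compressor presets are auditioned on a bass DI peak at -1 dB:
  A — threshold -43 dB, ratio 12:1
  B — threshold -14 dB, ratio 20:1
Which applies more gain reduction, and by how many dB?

A: overshoot 42 dB → output overshoot 3.5 dB → GR 38.5 dB.
B: overshoot 13 dB → output overshoot 0.65 dB → GR 12.35 dB.
Difference: 26.15 dB in favour of A.

A, by 26.15 dB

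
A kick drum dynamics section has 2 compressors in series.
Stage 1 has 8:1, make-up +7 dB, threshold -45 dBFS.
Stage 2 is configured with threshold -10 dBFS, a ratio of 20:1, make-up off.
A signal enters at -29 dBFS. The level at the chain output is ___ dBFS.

Stage 1: -29 dBFS is 16 dB over -45 dBFS; at 8:1 that becomes 2 dB over, giving -43 dBFS; +7 dB make-up → -36 dBFS.
Stage 2: below threshold (-36 ≤ -10); passes unchanged; output -36 dBFS.

-36 dBFS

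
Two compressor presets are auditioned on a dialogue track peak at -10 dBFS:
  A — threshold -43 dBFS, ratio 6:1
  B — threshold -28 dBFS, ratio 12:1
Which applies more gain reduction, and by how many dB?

A, by 11 dB

A: 33 dB over, compressed to 5.5 dB over, so 27.5 dB of GR.
B: 18 dB over, compressed to 1.5 dB over, so 16.5 dB of GR.
Difference: 11 dB in favour of A.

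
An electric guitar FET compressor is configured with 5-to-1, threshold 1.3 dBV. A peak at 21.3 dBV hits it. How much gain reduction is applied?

16 dB

Overshoot = 21.3 − 1.3 = 20 dB.
A 5:1 ratio leaves 4 dB of that excess.
Gain reduction = 20 − 4 = 16 dB.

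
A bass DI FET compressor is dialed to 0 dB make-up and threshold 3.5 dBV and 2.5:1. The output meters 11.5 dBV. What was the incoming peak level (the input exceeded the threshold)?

That's 8 dB above the 3.5 dBV threshold.
Input overshoot = R × output overshoot = 20 dB → input = 3.5 + 20 = 23.5 dBV.

23.5 dBV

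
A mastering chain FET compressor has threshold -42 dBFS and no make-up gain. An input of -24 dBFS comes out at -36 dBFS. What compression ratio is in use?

3:1

Input overshoot = -24 − (-42) = 18 dB; output overshoot = -36 − (-42) = 6 dB.
Ratio = 18 / 6 = 3.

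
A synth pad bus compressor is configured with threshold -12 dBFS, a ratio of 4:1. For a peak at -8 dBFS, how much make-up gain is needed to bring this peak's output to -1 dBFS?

Without make-up, output = threshold + overshoot/4 = -12 + 1 = -11 dBFS.
Gap to target: 10 dB.

10 dB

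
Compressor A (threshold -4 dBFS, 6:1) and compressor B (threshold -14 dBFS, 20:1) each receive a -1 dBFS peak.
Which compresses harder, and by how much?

B, by 9.85 dB

A: GR = 3 − 3/6 = 2.5 dB.
B: GR = 13 − 13/20 = 12.35 dB.
B applies 9.85 dB more gain reduction.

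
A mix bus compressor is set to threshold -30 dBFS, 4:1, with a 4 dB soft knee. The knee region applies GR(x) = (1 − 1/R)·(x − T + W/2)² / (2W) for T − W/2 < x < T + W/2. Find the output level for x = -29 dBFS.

x − T + W/2 = -29 − (-30) + 2 = 3.
GR = (1 − 1/4) × 3² / 8 = 0.75 × 9 / 8 = 0.84375 dB.
Output = -29 − 0.84375 = -29.84375 dBFS.

-29.84375 dBFS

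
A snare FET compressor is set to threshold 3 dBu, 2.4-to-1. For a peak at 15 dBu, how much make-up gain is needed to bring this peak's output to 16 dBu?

Overshoot 12 dB → 12/2.4 = 5 dB after compression, so the compressed level is 3 + 5 = 8 dBu.
Make-up = target − compressed = 16 − 8 = 8 dB.

8 dB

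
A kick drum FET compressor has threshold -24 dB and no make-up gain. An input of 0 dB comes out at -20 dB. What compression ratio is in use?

Input overshoot = 0 − (-24) = 24 dB; output overshoot = -20 − (-24) = 4 dB.
Ratio = 24 / 4 = 6.

6:1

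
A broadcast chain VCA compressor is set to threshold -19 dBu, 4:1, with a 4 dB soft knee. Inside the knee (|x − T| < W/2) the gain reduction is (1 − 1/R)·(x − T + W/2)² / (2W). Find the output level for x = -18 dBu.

-18.84375 dBu

x − T + W/2 = -18 − (-19) + 2 = 3.
GR = (1 − 1/4) × 3² / 8 = 0.75 × 9 / 8 = 0.84375 dB.
Output = -18 − 0.84375 = -18.84375 dBu.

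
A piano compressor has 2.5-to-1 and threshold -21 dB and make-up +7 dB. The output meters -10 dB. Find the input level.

-11 dB

Before make-up, the level was -10 − 7 = -17 dB.
The compressed level sits -17 − (-21) = 4 dB over threshold.
Input overshoot = R × output overshoot = 10 dB → input = -21 + 10 = -11 dB.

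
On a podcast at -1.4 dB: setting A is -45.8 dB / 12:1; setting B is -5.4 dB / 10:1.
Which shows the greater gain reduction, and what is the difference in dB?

A, by 37.1 dB

A: GR = 44.4 − 44.4/12 = 40.7 dB.
B: GR = 4 − 4/10 = 3.6 dB.
Difference: 37.1 dB in favour of A.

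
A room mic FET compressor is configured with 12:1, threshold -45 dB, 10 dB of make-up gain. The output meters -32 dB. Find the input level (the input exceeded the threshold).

Before make-up, the level was -32 − 10 = -42 dB.
The compressed level sits -42 − (-45) = 3 dB over threshold.
Before 12:1 compression the overshoot was 3 × 12 = 36 dB, so input = -45 + 36 = -9 dB.

-9 dB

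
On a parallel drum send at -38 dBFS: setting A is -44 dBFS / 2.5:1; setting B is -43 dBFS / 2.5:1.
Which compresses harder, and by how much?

A: GR = 6 − 6/2.5 = 3.6 dB.
B: GR = 5 − 5/2.5 = 3 dB.
A reduces 0.6 dB more.

A, by 0.6 dB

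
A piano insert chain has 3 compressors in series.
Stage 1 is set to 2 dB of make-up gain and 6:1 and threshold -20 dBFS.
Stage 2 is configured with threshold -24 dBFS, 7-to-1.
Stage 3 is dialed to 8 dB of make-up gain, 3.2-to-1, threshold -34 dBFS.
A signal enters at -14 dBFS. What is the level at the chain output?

Stage 1: -14 dBFS is 6 dB over -20 dBFS; at 6:1 that becomes 1 dB over, giving -19 dBFS; +2 dB make-up → -17 dBFS.
Stage 2: overshoot 7 dB → 7/7 = 1 dB → -23 dBFS.
Stage 3: overshoot 11 dB → 11/3.2 = 3.4375 dB → -30.5625 dBFS; +8 dB make-up → -22.5625 dBFS.

-22.5625 dBFS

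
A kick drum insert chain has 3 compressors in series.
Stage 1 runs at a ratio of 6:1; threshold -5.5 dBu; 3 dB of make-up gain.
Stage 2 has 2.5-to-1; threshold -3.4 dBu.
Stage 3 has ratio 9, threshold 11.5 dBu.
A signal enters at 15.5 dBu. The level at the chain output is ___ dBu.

Stage 1: 15.5 dBu is 21 dB over -5.5 dBu; at 6:1 that becomes 3.5 dB over, giving -2 dBu; +3 dB make-up → 1 dBu.
Stage 2: overshoot 4.4 dB → 4.4/2.5 = 1.76 dB → -1.64 dBu.
Stage 3: below threshold (-1.64 ≤ 11.5); passes unchanged; output -1.64 dBu.

-1.64 dBu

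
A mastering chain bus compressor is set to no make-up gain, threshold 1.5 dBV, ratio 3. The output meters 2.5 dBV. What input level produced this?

4.5 dBV

Post-compression overshoot = 2.5 − 1.5 = 1 dB.
Undo the ratio: input overshoot = 1 × 3 = 3 dB, giving input = 4.5 dBV.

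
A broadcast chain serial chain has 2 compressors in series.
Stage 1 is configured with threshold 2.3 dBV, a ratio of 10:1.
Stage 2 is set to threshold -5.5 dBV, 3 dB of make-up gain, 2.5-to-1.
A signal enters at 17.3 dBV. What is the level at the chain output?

Stage 1: 15 dB above 2.3 dBV, reduced 10:1 to 1.5 dB above → 3.8 dBV.
Stage 2: 9.3 dB above -5.5 dBV, reduced 2.5:1 to 3.72 dB above → -1.78 dBV; +3 dB make-up → 1.22 dBV.

1.22 dBV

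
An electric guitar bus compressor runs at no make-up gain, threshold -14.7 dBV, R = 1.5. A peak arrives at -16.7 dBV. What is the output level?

-16.7 dBV

-16.7 dBV is 2 dB below the -14.7 dBV threshold, so no gain reduction is applied.
Output = input = -16.7 dBV.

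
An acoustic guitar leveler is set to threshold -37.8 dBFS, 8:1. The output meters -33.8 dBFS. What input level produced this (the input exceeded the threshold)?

-5.8 dBFS

The compressed level sits -33.8 − (-37.8) = 4 dB over threshold.
Input overshoot = R × output overshoot = 32 dB → input = -37.8 + 32 = -5.8 dBFS.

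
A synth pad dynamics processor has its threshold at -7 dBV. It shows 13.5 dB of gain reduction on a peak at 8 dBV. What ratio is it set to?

Input overshoot = 8 − (-7) = 15 dB.
Output overshoot = 15 − 13.5 = 1.5 dB.
Ratio = input overshoot / output overshoot = 15 / 1.5 = 10.

10:1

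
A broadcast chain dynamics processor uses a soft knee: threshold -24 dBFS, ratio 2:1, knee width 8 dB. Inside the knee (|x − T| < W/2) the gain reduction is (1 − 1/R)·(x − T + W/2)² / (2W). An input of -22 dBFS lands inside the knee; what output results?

-23.125 dBFS

x − T + W/2 = -22 − (-24) + 4 = 6.
GR = (1 − 1/2) × 6² / 16 = 0.5 × 36 / 16 = 1.125 dB.
Output = -22 − 1.125 = -23.125 dBFS.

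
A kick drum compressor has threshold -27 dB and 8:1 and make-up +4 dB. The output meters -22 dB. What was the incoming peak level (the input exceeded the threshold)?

-19 dB

Before make-up, the level was -22 − 4 = -26 dB.
That's 1 dB above the -27 dB threshold.
Input overshoot = R × output overshoot = 8 dB → input = -27 + 8 = -19 dB.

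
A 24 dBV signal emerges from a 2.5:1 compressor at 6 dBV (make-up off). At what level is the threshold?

Gain reduction = 24 − 6 = 18 dB; output overshoot = GR / (R − 1) = 18 / 1.5 = 12 dB.
Threshold = output − output overshoot = 6 − 12 = -6 dBV.

-6 dBV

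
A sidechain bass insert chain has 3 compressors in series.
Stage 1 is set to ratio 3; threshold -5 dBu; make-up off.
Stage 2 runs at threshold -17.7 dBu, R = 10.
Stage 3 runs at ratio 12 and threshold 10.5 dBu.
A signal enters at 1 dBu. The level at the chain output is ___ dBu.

Stage 1: overshoot 6 dB → 6/3 = 2 dB → -3 dBu.
Stage 2: 14.7 dB above -17.7 dBu, reduced 10:1 to 1.47 dB above → -16.23 dBu.
Stage 3: below threshold (-16.23 ≤ 10.5); passes unchanged; output -16.23 dBu.

-16.23 dBu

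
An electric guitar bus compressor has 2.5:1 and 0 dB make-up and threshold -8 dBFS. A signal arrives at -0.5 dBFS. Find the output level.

-5 dBFS

The input is 7.5 dB above the -8 dBFS threshold.
2.5:1 compression reduces that to 7.5/2.5 = 3 dB over.
So the level is -8 + 3 = -5 dBFS.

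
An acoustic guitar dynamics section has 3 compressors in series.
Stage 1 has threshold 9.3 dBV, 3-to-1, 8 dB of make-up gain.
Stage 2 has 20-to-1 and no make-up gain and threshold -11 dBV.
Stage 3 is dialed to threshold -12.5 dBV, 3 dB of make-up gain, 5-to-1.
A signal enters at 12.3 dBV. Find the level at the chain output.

Stage 1: 3 dB above 9.3 dBV, reduced 3:1 to 1 dB above → 10.3 dBV; +8 dB make-up → 18.3 dBV.
Stage 2: 29.3 dB above -11 dBV, reduced 20:1 to 1.465 dB above → -9.535 dBV.
Stage 3: 2.965 dB above -12.5 dBV, reduced 5:1 to 0.593 dB above → -11.907 dBV; +3 dB make-up → -8.907 dBV.

-8.907 dBV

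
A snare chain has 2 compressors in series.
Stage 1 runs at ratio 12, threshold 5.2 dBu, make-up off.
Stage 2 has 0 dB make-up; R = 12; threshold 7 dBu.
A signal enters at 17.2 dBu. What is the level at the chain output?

6.2 dBu

Stage 1: overshoot 12 dB → 12/12 = 1 dB → 6.2 dBu.
Stage 2: below threshold (6.2 ≤ 7); passes unchanged; output 6.2 dBu.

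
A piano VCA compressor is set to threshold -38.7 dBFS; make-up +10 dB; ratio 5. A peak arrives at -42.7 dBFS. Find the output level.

-42.7 dBFS is 4 dB below the -38.7 dBFS threshold, so no gain reduction is applied.
Make-up gain adds 10 dB: -42.7 + 10 = -32.7 dBFS.

-32.7 dBFS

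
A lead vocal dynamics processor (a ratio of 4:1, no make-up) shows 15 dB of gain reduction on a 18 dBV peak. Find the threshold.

Input is 20 dB above T (since output overshoot × R = input overshoot: (3 − T)·4 = 18 − T gives T = -2 dBV).
Check: -2 + (18 − (-2))/4 = -2 + 5 = 3 dBV. ✓

-2 dBV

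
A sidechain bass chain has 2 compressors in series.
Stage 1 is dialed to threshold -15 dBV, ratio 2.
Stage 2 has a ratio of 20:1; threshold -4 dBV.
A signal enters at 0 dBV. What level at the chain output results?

-7.5 dBV

Stage 1: overshoot 15 dB → 15/2 = 7.5 dB → -7.5 dBV.
Stage 2: -7.5 dBV is at or below the -4 dBV threshold — no compression; output -7.5 dBV.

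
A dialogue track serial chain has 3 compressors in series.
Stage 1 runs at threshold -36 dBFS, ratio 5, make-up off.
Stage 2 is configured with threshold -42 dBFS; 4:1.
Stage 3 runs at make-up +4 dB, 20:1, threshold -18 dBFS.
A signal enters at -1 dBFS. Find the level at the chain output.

-34.75 dBFS

Stage 1: overshoot 35 dB → 35/5 = 7 dB → -29 dBFS.
Stage 2: 13 dB above -42 dBFS, reduced 4:1 to 3.25 dB above → -38.75 dBFS.
Stage 3: -38.75 dBFS ≤ -18 dBFS, so stage 3 doesn't engage; make-up brings it to -34.75 dBFS.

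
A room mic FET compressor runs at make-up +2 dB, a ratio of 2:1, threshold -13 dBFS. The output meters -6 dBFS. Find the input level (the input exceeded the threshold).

Stripping the +2 dB make-up gives -8 dBFS at the gain stage.
The compressed level sits -8 − (-13) = 5 dB over threshold.
Undo the ratio: input overshoot = 5 × 2 = 10 dB, giving input = -3 dBFS.

-3 dBFS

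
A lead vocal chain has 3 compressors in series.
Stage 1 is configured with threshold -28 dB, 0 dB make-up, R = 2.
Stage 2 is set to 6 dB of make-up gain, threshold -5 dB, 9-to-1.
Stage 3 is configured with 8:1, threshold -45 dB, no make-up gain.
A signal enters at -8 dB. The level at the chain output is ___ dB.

-40.875 dB

Stage 1: 20 dB above -28 dB, reduced 2:1 to 10 dB above → -18 dB.
Stage 2: -18 dB ≤ -5 dB, so stage 2 doesn't engage; make-up brings it to -12 dB.
Stage 3: -12 dB is 33 dB over -45 dB; at 8:1 that becomes 4.125 dB over, giving -40.875 dB.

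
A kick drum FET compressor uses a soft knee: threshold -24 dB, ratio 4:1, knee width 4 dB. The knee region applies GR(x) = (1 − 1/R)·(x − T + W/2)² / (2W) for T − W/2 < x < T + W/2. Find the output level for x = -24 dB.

x − T + W/2 = -24 − (-24) + 2 = 2.
GR = (1 − 1/4) × 2² / 8 = 0.75 × 4 / 8 = 0.375 dB.
Output = -24 − 0.375 = -24.375 dB.

-24.375 dB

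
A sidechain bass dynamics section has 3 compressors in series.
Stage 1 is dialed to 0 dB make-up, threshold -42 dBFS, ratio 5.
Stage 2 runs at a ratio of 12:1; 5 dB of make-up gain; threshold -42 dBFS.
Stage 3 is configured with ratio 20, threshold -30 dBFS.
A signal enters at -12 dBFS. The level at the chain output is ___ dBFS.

-36.5 dBFS

Stage 1: 30 dB above -42 dBFS, reduced 5:1 to 6 dB above → -36 dBFS.
Stage 2: -36 dBFS is 6 dB over -42 dBFS; at 12:1 that becomes 0.5 dB over, giving -41.5 dBFS; +5 dB make-up → -36.5 dBFS.
Stage 3: below threshold (-36.5 ≤ -30); passes unchanged; output -36.5 dBFS.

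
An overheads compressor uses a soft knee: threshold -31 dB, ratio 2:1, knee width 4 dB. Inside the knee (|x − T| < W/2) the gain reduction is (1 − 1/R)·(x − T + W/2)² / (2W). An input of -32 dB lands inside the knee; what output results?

-32.0625 dB

x − T + W/2 = -32 − (-31) + 2 = 1.
GR = (1 − 1/2) × 1² / 8 = 0.5 × 1 / 8 = 0.0625 dB.
Output = -32 − 0.0625 = -32.0625 dB.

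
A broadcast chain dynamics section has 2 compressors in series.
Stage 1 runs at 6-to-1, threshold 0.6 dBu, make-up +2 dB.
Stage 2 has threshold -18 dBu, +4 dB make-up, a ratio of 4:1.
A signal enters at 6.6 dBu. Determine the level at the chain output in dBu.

-8.6 dBu

Stage 1: 6.6 dBu is 6 dB over 0.6 dBu; at 6:1 that becomes 1 dB over, giving 1.6 dBu; +2 dB make-up → 3.6 dBu.
Stage 2: overshoot 21.6 dB → 21.6/4 = 5.4 dB → -12.6 dBu; +4 dB make-up → -8.6 dBu.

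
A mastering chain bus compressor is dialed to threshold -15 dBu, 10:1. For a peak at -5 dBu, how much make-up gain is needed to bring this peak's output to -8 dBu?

6 dB

The peak compresses to -15 + 10/10 = -14 dBu.
To reach -8 dBu requires -8 − (-14) = 6 dB of make-up.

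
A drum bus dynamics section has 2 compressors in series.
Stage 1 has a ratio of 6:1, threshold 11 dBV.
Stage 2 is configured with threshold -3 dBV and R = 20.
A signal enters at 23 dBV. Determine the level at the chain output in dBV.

-2.2 dBV

Stage 1: 23 dBV is 12 dB over 11 dBV; at 6:1 that becomes 2 dB over, giving 13 dBV.
Stage 2: 16 dB above -3 dBV, reduced 20:1 to 0.8 dB above → -2.2 dBV.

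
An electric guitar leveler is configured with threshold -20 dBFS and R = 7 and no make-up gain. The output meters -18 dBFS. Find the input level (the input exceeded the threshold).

-6 dBFS

The compressed level sits -18 − (-20) = 2 dB over threshold.
Undo the ratio: input overshoot = 2 × 7 = 14 dB, giving input = -6 dBFS.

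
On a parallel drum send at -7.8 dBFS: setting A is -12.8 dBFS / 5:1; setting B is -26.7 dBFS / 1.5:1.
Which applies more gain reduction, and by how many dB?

B, by 2.3 dB

A: overshoot 5 dB → output overshoot 1 dB → GR 4 dB.
B: overshoot 18.9 dB → output overshoot 12.6 dB → GR 6.3 dB.
B reduces 2.3 dB more.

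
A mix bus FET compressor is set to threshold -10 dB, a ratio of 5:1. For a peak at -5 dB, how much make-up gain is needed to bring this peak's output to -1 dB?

Without make-up, output = threshold + overshoot/5 = -10 + 1 = -9 dB.
Gap to target: 8 dB.

8 dB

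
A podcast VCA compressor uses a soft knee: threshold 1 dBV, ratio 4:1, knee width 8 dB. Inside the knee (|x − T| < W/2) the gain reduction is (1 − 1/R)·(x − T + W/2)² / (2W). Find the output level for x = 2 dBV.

0.828125 dBV

x − T + W/2 = 2 − 1 + 4 = 5.
GR = (1 − 1/4) × 5² / 16 = 0.75 × 25 / 16 = 1.171875 dB.
Output = 2 − 1.171875 = 0.828125 dBV.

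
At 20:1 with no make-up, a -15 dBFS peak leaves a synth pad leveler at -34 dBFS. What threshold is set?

Gain reduction = -15 − (-34) = 19 dB; output overshoot = GR / (R − 1) = 19 / 19 = 1 dB.
Threshold = output − output overshoot = -34 − 1 = -35 dBFS.

-35 dBFS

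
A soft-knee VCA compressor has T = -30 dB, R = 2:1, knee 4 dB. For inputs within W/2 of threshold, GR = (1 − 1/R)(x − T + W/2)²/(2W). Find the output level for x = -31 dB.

-31.0625 dB

x − T + W/2 = -31 − (-30) + 2 = 1.
GR = (1 − 1/2) × 1² / 8 = 0.5 × 1 / 8 = 0.0625 dB.
Output = -31 − 0.0625 = -31.0625 dB.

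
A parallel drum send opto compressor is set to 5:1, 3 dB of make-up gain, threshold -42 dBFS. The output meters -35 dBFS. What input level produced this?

Before make-up, the level was -35 − 3 = -38 dBFS.
Post-compression overshoot = -38 − (-42) = 4 dB.
Input overshoot = R × output overshoot = 20 dB → input = -42 + 20 = -22 dBFS.

-22 dBFS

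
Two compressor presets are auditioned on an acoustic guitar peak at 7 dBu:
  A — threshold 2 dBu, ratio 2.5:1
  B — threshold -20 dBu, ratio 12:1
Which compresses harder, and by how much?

B, by 21.75 dB

A: overshoot 5 dB → output overshoot 2 dB → GR 3 dB.
B: overshoot 27 dB → output overshoot 2.25 dB → GR 24.75 dB.
B reduces 21.75 dB more.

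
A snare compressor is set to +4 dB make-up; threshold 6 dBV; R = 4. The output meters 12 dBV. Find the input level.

14 dBV

Before make-up, the level was 12 − 4 = 8 dBV.
That's 2 dB above the 6 dBV threshold.
Undo the ratio: input overshoot = 2 × 4 = 8 dB, giving input = 14 dBV.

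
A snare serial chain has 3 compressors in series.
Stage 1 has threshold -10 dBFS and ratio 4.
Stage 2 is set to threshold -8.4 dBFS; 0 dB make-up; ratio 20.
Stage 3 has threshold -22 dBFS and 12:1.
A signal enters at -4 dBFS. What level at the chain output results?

Stage 1: 6 dB above -10 dBFS, reduced 4:1 to 1.5 dB above → -8.5 dBFS.
Stage 2: below threshold (-8.5 ≤ -8.4); passes unchanged; output -8.5 dBFS.
Stage 3: -8.5 dBFS is 13.5 dB over -22 dBFS; at 12:1 that becomes 1.125 dB over, giving -20.875 dBFS.

-20.875 dBFS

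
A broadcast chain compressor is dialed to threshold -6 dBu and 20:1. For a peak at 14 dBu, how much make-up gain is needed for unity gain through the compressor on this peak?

The peak compresses to -6 + 20/20 = -5 dBu.
To reach 14 dBu requires 14 − (-5) = 19 dB of make-up.

19 dB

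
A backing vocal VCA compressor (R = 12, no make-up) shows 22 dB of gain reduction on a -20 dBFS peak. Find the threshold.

-44 dBFS

Input is 24 dB above T (since output overshoot × R = input overshoot: (-42 − T)·12 = -20 − T gives T = -44 dBFS).
Check: -44 + (-20 − (-44))/12 = -44 + 2 = -42 dBFS. ✓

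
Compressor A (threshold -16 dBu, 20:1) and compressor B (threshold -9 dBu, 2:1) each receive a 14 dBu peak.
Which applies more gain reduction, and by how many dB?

A: GR = 30 − 30/20 = 28.5 dB.
B: GR = 23 − 23/2 = 11.5 dB.
Difference: 17 dB in favour of A.

A, by 17 dB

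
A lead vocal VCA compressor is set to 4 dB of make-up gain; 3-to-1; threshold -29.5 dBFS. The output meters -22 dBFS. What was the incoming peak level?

Remove make-up: -22 − 4 = -26 dBFS.
Post-compression overshoot = -26 − (-29.5) = 3.5 dB.
Input overshoot = R × output overshoot = 10.5 dB → input = -29.5 + 10.5 = -19 dBFS.

-19 dBFS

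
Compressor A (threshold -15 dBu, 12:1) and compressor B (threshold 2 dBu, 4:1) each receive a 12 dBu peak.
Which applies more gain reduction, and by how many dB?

A: GR = 27 − 27/12 = 24.75 dB.
B: GR = 10 − 10/4 = 7.5 dB.
Difference: 17.25 dB in favour of A.

A, by 17.25 dB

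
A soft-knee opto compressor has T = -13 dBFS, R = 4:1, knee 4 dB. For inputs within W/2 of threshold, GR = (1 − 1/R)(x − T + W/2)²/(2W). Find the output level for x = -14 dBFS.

x − T + W/2 = -14 − (-13) + 2 = 1.
GR = (1 − 1/4) × 1² / 8 = 0.75 × 1 / 8 = 0.09375 dB.
Output = -14 − 0.09375 = -14.09375 dBFS.

-14.09375 dBFS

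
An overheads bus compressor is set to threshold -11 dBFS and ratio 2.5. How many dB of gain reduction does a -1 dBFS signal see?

-1 dBFS exceeds the threshold by 10 dB.
After 2.5:1 compression the overshoot becomes 10/2.5 = 4 dB.
Gain reduction = 10 − 4 = 6 dB.

6 dB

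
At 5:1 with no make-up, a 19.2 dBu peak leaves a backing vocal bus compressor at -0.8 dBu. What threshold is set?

-5.8 dBu

Let T be the threshold. Output overshoot = (input overshoot)/R, so -0.8 − T = (19.2 − T)/5.
5·(-0.8 − T) = 19.2 − T → 4·T = -4 − 19.2 = -23.2.
T = -23.2/4 = -5.8 dBu.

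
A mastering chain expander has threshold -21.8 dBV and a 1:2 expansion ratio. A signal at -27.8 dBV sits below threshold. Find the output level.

-33.8 dBV

Undershoot = (-21.8) − (-27.8) = 6 dB.
At 1:2, that expands to 12 dB under threshold.
Output = -21.8 − 12 = -33.8 dBV.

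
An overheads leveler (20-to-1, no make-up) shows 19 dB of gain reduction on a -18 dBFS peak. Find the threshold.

-38 dBFS

Gain reduction = -18 − (-37) = 19 dB; output overshoot = GR / (R − 1) = 19 / 19 = 1 dB.
Threshold = output − output overshoot = -37 − 1 = -38 dBFS.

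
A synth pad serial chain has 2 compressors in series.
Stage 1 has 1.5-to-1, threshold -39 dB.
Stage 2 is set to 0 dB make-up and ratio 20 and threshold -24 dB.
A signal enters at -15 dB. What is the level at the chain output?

Stage 1: 24 dB above -39 dB, reduced 1.5:1 to 16 dB above → -23 dB.
Stage 2: -23 dB is 1 dB over -24 dB; at 20:1 that becomes 0.05 dB over, giving -23.95 dB.

-23.95 dB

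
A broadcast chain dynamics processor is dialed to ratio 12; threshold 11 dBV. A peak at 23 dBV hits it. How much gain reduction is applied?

23 dBV exceeds the threshold by 12 dB.
After 12:1 compression the overshoot becomes 12/12 = 1 dB.
Gain reduction = 12 − 1 = 11 dB.

11 dB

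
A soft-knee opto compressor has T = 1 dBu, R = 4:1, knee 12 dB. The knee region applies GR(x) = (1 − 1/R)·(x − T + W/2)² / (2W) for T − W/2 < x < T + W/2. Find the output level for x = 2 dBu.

x − T + W/2 = 2 − 1 + 6 = 7.
GR = (1 − 1/4) × 7² / 24 = 0.75 × 49 / 24 = 1.53125 dB.
Output = 2 − 1.53125 = 0.46875 dBu.

0.46875 dBu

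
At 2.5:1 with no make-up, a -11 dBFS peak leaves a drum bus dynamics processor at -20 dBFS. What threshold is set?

-26 dBFS

Let T be the threshold. Output overshoot = (input overshoot)/R, so -20 − T = (-11 − T)/2.5.
2.5·(-20 − T) = -11 − T → 1.5·T = -50 − (-11) = -39.
T = -39/1.5 = -26 dBFS.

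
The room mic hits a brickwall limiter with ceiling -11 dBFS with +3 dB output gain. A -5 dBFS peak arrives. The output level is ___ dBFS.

-8 dBFS

At ∞:1, everything above -11 dBFS is held at the ceiling.
Output gain then adds 3 dB: -11 + 3 = -8 dBFS.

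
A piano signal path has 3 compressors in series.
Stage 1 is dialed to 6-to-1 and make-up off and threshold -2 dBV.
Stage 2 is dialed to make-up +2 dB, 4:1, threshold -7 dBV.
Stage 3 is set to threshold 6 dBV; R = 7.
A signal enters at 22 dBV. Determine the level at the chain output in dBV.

-2.75 dBV

Stage 1: 24 dB above -2 dBV, reduced 6:1 to 4 dB above → 2 dBV.
Stage 2: overshoot 9 dB → 9/4 = 2.25 dB → -4.75 dBV; +2 dB make-up → -2.75 dBV.
Stage 3: -2.75 dBV is at or below the 6 dBV threshold — no compression; output -2.75 dBV.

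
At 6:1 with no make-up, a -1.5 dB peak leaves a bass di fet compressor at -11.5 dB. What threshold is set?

-13.5 dB

Input is 12 dB above T (since output overshoot × R = input overshoot: (-11.5 − T)·6 = -1.5 − T gives T = -13.5 dB).
Check: -13.5 + (-1.5 − (-13.5))/6 = -13.5 + 2 = -11.5 dB. ✓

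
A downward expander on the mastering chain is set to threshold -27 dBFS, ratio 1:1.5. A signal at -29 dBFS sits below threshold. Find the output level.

Undershoot = (-27) − (-29) = 2 dB.
At 1:1.5, that expands to 3 dB under threshold.
Output = -27 − 3 = -30 dBFS.

-30 dBFS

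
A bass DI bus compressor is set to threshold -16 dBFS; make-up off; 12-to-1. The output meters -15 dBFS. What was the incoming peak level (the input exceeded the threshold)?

That's 1 dB above the -16 dBFS threshold.
Before 12:1 compression the overshoot was 1 × 12 = 12 dB, so input = -16 + 12 = -4 dBFS.

-4 dBFS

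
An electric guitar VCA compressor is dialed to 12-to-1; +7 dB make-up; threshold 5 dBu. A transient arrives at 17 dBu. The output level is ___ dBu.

17 dBu sits 12 dB over threshold.
12:1 compression reduces that to 12/12 = 1 dB over.
Output = 5 + 1 = 6 dBu; make-up adds 7 dB, giving 13 dBu.

13 dBu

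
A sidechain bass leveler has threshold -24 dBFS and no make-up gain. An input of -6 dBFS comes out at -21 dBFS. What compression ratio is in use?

Input overshoot = -6 − (-24) = 18 dB; output overshoot = -21 − (-24) = 3 dB.
Ratio = 18 / 3 = 6.

6:1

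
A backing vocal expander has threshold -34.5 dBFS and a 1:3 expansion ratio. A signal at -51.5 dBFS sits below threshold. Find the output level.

-85.5 dBFS

The input is 17 dB below the -34.5 dBFS threshold.
A 1:3 expander multiplies undershoot by 3: 17 × 3 = 51 dB below threshold.
Output = -34.5 − 51 = -85.5 dBFS.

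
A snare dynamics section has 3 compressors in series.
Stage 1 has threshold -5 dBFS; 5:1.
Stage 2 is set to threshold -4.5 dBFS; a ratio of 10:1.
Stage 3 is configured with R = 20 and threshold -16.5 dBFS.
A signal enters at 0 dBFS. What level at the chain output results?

-15.8975 dBFS

Stage 1: overshoot 5 dB → 5/5 = 1 dB → -4 dBFS.
Stage 2: overshoot 0.5 dB → 0.5/10 = 0.05 dB → -4.45 dBFS.
Stage 3: 12.05 dB above -16.5 dBFS, reduced 20:1 to 0.6025 dB above → -15.8975 dBFS.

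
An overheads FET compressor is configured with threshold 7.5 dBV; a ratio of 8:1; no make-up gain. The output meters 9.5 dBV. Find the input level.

That's 2 dB above the 7.5 dBV threshold.
Undo the ratio: input overshoot = 2 × 8 = 16 dB, giving input = 23.5 dBV.

23.5 dBV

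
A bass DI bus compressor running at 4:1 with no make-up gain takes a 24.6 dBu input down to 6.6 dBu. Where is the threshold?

0.6 dBu

Input is 24 dB above T (since output overshoot × R = input overshoot: (6.6 − T)·4 = 24.6 − T gives T = 0.6 dBu).
Check: 0.6 + (24.6 − 0.6)/4 = 0.6 + 6 = 6.6 dBu. ✓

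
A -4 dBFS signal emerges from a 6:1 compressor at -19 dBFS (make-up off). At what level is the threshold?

Gain reduction = -4 − (-19) = 15 dB; output overshoot = GR / (R − 1) = 15 / 5 = 3 dB.
Threshold = output − output overshoot = -19 − 3 = -22 dBFS.

-22 dBFS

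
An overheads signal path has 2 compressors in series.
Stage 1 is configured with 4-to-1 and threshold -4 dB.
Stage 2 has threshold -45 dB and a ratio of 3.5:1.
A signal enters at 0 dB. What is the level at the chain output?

Stage 1: 4 dB above -4 dB, reduced 4:1 to 1 dB above → -3 dB.
Stage 2: 42 dB above -45 dB, reduced 3.5:1 to 12 dB above → -33 dB.

-33 dB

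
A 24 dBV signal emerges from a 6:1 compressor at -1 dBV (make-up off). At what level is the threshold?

-6 dBV

Input is 30 dB above T (since output overshoot × R = input overshoot: (-1 − T)·6 = 24 − T gives T = -6 dBV).
Check: -6 + (24 − (-6))/6 = -6 + 5 = -1 dBV. ✓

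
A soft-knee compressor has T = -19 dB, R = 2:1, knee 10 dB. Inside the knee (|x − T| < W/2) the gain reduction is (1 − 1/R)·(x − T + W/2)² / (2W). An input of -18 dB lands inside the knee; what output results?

x − T + W/2 = -18 − (-19) + 5 = 6.
GR = (1 − 1/2) × 6² / 20 = 0.5 × 36 / 20 = 0.9 dB.
Output = -18 − 0.9 = -18.9 dB.

-18.9 dB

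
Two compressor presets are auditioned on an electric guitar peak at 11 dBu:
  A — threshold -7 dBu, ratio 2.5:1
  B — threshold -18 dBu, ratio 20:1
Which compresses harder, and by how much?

A: GR = 18 − 18/2.5 = 10.8 dB.
B: GR = 29 − 29/20 = 27.55 dB.
B reduces 16.75 dB more.

B, by 16.75 dB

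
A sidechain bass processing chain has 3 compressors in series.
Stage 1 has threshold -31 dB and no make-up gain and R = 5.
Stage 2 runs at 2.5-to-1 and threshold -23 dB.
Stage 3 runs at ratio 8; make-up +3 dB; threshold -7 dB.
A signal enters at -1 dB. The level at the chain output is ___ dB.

Stage 1: overshoot 30 dB → 30/5 = 6 dB → -25 dB.
Stage 2: -25 dB is at or below the -23 dB threshold — no compression; output -25 dB.
Stage 3: below threshold (-25 ≤ -7); passes unchanged; make-up brings it to -22 dB.

-22 dB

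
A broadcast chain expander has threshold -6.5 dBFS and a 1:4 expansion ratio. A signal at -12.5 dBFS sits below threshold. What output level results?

Below threshold, a 1:4 expander applies gain = (4−1)×(T − x) of attenuation.
(4−1) × 6 = 18 dB, so output = -12.5 − 18 = -30.5 dBFS.

-30.5 dBFS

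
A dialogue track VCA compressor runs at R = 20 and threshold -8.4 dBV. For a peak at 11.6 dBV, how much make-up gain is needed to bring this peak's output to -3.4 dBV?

4 dB

Without make-up, output = threshold + overshoot/20 = -8.4 + 1 = -7.4 dBV.
Gap to target: 4 dB.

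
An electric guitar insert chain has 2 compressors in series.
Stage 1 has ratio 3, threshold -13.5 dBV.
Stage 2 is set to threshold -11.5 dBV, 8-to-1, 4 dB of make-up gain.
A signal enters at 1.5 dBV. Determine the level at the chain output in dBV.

Stage 1: overshoot 15 dB → 15/3 = 5 dB → -8.5 dBV.
Stage 2: overshoot 3 dB → 3/8 = 0.375 dB → -11.125 dBV; +4 dB make-up → -7.125 dBV.

-7.125 dBV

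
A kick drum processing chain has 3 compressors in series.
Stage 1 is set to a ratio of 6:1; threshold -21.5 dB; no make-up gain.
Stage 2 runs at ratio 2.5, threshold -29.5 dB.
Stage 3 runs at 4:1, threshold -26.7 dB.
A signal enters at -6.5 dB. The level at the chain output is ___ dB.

-26.35 dB

Stage 1: overshoot 15 dB → 15/6 = 2.5 dB → -19 dB.
Stage 2: -19 dB is 10.5 dB over -29.5 dB; at 2.5:1 that becomes 4.2 dB over, giving -25.3 dB.
Stage 3: -25.3 dB is 1.4 dB over -26.7 dB; at 4:1 that becomes 0.35 dB over, giving -26.35 dB.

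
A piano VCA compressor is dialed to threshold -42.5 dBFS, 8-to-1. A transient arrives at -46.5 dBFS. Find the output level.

-46.5 dBFS

-46.5 dBFS is 4 dB below the -42.5 dBFS threshold, so no gain reduction is applied.
Output = input = -46.5 dBFS.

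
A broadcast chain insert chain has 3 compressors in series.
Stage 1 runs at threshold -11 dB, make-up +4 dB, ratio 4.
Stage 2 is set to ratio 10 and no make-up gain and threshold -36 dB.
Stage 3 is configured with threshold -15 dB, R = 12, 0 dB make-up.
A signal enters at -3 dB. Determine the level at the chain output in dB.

Stage 1: 8 dB above -11 dB, reduced 4:1 to 2 dB above → -9 dB; +4 dB make-up → -5 dB.
Stage 2: overshoot 31 dB → 31/10 = 3.1 dB → -32.9 dB.
Stage 3: -32.9 dB is at or below the -15 dB threshold — no compression; output -32.9 dB.

-32.9 dB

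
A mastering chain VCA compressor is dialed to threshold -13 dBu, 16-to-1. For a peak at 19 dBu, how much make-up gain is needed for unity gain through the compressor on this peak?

The peak compresses to -13 + 32/16 = -11 dBu.
To reach 19 dBu requires 19 − (-11) = 30 dB of make-up.

30 dB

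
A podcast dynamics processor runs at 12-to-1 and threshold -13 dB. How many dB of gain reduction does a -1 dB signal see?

11 dB

The signal is 12 dB above threshold.
A 12:1 ratio leaves 1 dB of that excess.
Gain reduction = 12 − 1 = 11 dB.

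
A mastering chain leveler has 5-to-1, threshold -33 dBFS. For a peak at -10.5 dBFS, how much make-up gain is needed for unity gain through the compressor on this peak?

The peak compresses to -33 + 22.5/5 = -28.5 dBFS.
To reach -10.5 dBFS requires -10.5 − (-28.5) = 18 dB of make-up.

18 dB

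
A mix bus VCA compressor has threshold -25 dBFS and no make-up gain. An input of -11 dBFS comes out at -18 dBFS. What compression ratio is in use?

2:1

Input overshoot = -11 − (-25) = 14 dB; output overshoot = -18 − (-25) = 7 dB.
Ratio = 14 / 7 = 2.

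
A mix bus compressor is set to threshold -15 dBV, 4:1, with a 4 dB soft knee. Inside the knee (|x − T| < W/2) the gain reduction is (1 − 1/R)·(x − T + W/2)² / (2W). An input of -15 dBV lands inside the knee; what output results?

x − T + W/2 = -15 − (-15) + 2 = 2.
GR = (1 − 1/4) × 2² / 8 = 0.75 × 4 / 8 = 0.375 dB.
Output = -15 − 0.375 = -15.375 dBV.

-15.375 dBV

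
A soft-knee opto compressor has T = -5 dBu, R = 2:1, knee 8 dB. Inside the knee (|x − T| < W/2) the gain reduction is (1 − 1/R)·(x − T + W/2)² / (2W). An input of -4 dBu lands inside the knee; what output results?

x − T + W/2 = -4 − (-5) + 4 = 5.
GR = (1 − 1/2) × 5² / 16 = 0.5 × 25 / 16 = 0.78125 dB.
Output = -4 − 0.78125 = -4.78125 dBu.

-4.78125 dBu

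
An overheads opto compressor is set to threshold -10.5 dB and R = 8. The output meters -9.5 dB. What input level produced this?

The compressed level sits -9.5 − (-10.5) = 1 dB over threshold.
Input overshoot = R × output overshoot = 8 dB → input = -10.5 + 8 = -2.5 dB.

-2.5 dB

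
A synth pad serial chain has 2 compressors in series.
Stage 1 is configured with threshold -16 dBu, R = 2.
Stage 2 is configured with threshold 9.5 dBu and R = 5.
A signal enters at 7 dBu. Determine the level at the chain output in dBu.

Stage 1: 7 dBu is 23 dB over -16 dBu; at 2:1 that becomes 11.5 dB over, giving -4.5 dBu.
Stage 2: -4.5 dBu ≤ 9.5 dBu, so stage 2 doesn't engage; output -4.5 dBu.

-4.5 dBu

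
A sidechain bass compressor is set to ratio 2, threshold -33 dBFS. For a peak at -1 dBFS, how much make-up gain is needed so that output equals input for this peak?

Overshoot 32 dB → 32/2 = 16 dB after compression, so the compressed level is -33 + 16 = -17 dBFS.
Make-up = target − compressed = -1 − (-17) = 16 dB.

16 dB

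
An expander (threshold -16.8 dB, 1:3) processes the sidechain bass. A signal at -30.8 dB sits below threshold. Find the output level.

Undershoot = (-16.8) − (-30.8) = 14 dB.
At 1:3, that expands to 42 dB under threshold.
Output = -16.8 − 42 = -58.8 dB.

-58.8 dB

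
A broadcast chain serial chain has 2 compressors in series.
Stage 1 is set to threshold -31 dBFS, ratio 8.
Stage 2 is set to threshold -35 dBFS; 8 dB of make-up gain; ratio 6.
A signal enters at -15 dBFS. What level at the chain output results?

-26 dBFS

Stage 1: -15 dBFS is 16 dB over -31 dBFS; at 8:1 that becomes 2 dB over, giving -29 dBFS.
Stage 2: -29 dBFS is 6 dB over -35 dBFS; at 6:1 that becomes 1 dB over, giving -34 dBFS; +8 dB make-up → -26 dBFS.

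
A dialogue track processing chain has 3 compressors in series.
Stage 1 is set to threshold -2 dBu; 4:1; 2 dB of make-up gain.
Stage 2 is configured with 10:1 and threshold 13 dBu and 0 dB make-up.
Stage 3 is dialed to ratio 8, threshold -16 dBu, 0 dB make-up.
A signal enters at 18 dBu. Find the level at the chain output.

-13.375 dBu

Stage 1: 20 dB above -2 dBu, reduced 4:1 to 5 dB above → 3 dBu; +2 dB make-up → 5 dBu.
Stage 2: 5 dBu ≤ 13 dBu, so stage 2 doesn't engage; output 5 dBu.
Stage 3: 5 dBu is 21 dB over -16 dBu; at 8:1 that becomes 2.625 dB over, giving -13.375 dBu.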